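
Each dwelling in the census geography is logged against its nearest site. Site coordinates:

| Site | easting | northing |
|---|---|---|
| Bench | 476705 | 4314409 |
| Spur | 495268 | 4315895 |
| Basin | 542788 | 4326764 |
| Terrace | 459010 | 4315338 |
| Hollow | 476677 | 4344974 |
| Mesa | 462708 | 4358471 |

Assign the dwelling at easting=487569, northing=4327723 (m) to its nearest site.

Squared distances to each site:
Bench: 295289092.000; Spur: 199176185.000; Basin: 3050057642.000; Terrace: 969004706.000; Hollow: 416232665.000; Mesa: 1563508825.000.
Minimum at Spur.

Spur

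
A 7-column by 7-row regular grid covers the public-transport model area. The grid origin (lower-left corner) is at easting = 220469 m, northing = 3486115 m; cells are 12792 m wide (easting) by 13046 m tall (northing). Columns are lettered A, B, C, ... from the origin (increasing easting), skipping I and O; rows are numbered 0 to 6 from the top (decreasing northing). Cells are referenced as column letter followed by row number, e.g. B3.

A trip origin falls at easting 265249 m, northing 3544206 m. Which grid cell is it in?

D2

Column index: ⌊(265249 − 220469) / 12792⌋ = ⌊3.501⌋ = 3 → column D
Row offset from origin: ⌊(3544206 − 3486115) / 13046⌋ = ⌊4.453⌋ = 4 → row 2 (counted from top)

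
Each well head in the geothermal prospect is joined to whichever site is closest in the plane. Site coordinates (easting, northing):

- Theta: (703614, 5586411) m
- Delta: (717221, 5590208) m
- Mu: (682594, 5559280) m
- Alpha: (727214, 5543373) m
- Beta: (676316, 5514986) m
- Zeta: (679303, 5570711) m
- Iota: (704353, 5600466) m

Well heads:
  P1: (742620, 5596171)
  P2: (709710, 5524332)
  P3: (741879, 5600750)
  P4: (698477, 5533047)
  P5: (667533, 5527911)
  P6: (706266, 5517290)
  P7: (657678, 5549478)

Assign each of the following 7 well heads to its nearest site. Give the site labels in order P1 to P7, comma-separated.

Delta, Alpha, Delta, Beta, Beta, Beta, Mu

P1 → Delta (d²=680666570.00)
P2 → Alpha (d²=668949697.00)
P3 → Delta (d²=719150728.00)
P4 → Beta (d²=817309642.00)
P5 → Beta (d²=244196714.00)
P6 → Beta (d²=902310916.00)
P7 → Mu (d²=716886260.00)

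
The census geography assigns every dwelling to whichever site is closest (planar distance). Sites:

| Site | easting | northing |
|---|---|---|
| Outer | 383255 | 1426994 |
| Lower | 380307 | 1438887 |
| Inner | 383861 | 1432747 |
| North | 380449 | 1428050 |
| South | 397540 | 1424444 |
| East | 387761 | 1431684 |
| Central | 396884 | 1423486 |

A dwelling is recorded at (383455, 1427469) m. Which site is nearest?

Squared distances to each site:
Outer: 265625.000; Lower: 140280628.000; Inner: 28022120.000; North: 9373597.000; South: 207537850.000; East: 36307861.000; Central: 196202330.000.
Minimum at Outer.

Outer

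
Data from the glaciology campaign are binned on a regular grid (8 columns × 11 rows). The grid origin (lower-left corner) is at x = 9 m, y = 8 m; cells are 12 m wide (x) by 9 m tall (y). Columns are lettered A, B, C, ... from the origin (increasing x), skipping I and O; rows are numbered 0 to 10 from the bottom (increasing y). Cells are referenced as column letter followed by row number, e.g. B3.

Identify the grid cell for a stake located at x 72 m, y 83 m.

F8

Column index: ⌊(72 − 9) / 12⌋ = ⌊5.250⌋ = 5 → column F
Row offset from origin: ⌊(83 − 8) / 9⌋ = ⌊8.333⌋ = 8 → row 8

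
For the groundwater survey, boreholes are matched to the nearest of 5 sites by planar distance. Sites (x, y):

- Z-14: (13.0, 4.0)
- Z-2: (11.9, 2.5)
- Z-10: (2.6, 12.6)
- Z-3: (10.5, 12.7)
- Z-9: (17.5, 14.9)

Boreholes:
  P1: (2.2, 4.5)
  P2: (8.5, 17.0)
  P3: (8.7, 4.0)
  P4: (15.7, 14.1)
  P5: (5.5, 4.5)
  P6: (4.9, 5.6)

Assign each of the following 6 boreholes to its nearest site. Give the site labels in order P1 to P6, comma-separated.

Z-10, Z-3, Z-2, Z-9, Z-2, Z-10

P1 → Z-10 (d²=65.77)
P2 → Z-3 (d²=22.49)
P3 → Z-2 (d²=12.49)
P4 → Z-9 (d²=3.88)
P5 → Z-2 (d²=44.96)
P6 → Z-10 (d²=54.29)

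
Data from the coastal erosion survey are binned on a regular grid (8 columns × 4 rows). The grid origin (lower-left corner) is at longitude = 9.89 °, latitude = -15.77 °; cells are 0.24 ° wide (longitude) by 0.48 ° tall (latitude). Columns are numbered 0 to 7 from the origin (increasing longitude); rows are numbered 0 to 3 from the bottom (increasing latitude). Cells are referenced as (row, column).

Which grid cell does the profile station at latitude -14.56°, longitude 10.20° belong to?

(2, 1)

Column index: ⌊(10.20 − 9.89) / 0.24⌋ = ⌊1.292⌋ = 1
Row offset from origin: ⌊(-14.56 − -15.77) / 0.48⌋ = ⌊2.521⌋ = 2 → row 2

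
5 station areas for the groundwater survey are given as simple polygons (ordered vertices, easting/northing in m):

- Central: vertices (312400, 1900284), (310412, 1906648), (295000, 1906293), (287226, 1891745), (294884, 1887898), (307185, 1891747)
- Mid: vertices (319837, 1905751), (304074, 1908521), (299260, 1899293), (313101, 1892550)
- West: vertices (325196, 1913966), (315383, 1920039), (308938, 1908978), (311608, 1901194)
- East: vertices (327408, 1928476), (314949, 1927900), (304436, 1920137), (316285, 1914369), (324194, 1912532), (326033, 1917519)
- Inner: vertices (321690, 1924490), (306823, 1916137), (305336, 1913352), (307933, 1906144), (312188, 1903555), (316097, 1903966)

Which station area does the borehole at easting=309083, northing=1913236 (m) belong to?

Inner

Cast a ray rightward from (309083, 1913236). For each polygon, the edges (by vertex number in listed order) whose endpoints lie on opposite sides of northing = 1913236, where each meets that height, and whether that is right or left of the point:
Central: no edge straddles that height → 0 crossings.
Mid: no edge straddles that height → 0 crossings.
West: 2–3 at easting≈311419.0 (right), 4–1 at easting≈324419.4 (right) → 2 crossings.
East: 4–5 at easting≈321163.0 (right), 5–6 at easting≈324453.6 (right) → 2 crossings.
Inner: 3–4 at easting≈305377.8 (left), 6–1 at easting≈318623.2 (right) → 1 crossing.
Only Inner has an odd count, so the point is inside Inner.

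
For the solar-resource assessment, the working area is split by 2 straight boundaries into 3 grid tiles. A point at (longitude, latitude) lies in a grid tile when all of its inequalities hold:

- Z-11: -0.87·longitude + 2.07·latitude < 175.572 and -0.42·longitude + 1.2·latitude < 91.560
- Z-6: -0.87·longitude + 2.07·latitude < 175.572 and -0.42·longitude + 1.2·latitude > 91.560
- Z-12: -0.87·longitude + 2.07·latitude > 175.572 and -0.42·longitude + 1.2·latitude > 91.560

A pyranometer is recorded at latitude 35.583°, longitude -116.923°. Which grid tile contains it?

-0.87·-116.923 + 2.07·35.583 = 175.380, which is < 175.572
-0.42·-116.923 + 1.2·35.583 = 91.807, which is > 91.560
This sign pattern matches Z-6.

Z-6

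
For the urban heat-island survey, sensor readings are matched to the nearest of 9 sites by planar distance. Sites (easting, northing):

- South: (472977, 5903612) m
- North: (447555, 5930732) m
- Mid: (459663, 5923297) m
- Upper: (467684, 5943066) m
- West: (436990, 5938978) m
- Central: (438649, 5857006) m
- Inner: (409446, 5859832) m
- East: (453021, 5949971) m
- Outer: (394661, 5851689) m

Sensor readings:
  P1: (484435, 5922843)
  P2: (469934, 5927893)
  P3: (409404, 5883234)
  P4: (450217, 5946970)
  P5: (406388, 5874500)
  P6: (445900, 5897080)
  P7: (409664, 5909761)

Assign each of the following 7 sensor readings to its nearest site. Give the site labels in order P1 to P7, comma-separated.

South, Mid, Inner, East, Inner, South, West

P1 → South (d²=501117125.00)
P2 → Mid (d²=126616657.00)
P3 → Inner (d²=547655368.00)
P4 → East (d²=16868417.00)
P5 → Inner (d²=224501588.00)
P6 → South (d²=775830953.00)
P7 → West (d²=1600343365.00)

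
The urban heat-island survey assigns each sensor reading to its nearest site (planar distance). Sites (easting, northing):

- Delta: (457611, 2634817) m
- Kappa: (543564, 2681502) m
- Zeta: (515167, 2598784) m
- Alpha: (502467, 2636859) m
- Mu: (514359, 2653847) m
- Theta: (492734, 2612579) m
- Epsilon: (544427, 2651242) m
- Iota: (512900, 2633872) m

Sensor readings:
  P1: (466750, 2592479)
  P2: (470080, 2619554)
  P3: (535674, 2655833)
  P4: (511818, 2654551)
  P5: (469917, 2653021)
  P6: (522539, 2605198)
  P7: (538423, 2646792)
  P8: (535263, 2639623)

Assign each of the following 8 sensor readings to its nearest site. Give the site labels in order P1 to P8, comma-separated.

P1 → Theta (d²=1079178256.00)
P2 → Delta (d²=388435130.00)
P3 → Epsilon (d²=97692290.00)
P4 → Mu (d²=6952297.00)
P5 → Delta (d²=482823252.00)
P6 → Zeta (d²=95485780.00)
P7 → Epsilon (d²=55850516.00)
P8 → Epsilon (d²=218980057.00)

Theta, Delta, Epsilon, Mu, Delta, Zeta, Epsilon, Epsilon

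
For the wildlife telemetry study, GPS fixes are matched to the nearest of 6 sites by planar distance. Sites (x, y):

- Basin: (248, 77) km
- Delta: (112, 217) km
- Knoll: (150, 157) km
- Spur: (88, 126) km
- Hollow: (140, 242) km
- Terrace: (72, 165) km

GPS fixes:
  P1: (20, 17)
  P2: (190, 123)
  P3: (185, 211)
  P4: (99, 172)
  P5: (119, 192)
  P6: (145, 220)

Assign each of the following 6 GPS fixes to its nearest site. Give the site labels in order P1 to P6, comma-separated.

Spur, Knoll, Hollow, Terrace, Delta, Hollow

P1 → Spur (d²=16505.00)
P2 → Knoll (d²=2756.00)
P3 → Hollow (d²=2986.00)
P4 → Terrace (d²=778.00)
P5 → Delta (d²=674.00)
P6 → Hollow (d²=509.00)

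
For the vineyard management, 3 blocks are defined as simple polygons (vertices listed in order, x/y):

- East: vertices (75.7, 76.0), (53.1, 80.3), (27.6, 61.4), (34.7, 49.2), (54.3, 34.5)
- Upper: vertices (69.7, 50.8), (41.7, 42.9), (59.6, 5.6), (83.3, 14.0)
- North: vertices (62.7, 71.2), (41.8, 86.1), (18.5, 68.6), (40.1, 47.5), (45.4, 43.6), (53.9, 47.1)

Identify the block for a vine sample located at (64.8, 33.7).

Cast a ray rightward from (64.8, 33.7). For each polygon, the edges (by vertex number in listed order) whose endpoints lie on opposite sides of y = 33.7, where each meets that height, and whether that is right or left of the point:
East: no edge straddles that height → 0 crossings.
Upper: 2–3 at x≈46.12 (left), 4–1 at x≈76.02 (right) → 1 crossing.
North: no edge straddles that height → 0 crossings.
Only Upper has an odd count, so the point is inside Upper.

Upper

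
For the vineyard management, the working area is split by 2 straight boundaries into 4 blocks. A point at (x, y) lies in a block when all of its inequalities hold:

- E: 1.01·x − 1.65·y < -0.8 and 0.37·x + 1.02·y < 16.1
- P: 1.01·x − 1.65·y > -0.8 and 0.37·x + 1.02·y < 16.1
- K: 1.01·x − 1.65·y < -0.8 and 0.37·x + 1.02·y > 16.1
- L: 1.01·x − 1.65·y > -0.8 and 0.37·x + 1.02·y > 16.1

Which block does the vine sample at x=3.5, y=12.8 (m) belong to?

1.01·3.5 − 1.65·12.8 = -17.585, which is < -0.8
0.37·3.5 + 1.02·12.8 = 14.351, which is < 16.1
This sign pattern matches E.

E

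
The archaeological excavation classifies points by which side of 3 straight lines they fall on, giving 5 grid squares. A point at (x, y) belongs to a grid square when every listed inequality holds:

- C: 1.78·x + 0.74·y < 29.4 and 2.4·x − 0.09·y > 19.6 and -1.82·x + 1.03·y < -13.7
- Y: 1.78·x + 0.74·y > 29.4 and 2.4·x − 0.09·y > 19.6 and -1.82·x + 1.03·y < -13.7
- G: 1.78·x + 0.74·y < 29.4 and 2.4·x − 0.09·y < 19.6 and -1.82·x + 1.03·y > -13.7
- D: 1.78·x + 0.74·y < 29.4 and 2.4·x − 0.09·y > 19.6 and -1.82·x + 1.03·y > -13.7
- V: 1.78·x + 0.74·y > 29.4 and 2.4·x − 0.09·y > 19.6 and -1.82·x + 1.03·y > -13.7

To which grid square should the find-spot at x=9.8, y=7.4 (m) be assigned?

1.78·9.8 + 0.74·7.4 = 22.920, which is < 29.4
2.4·9.8 − 0.09·7.4 = 22.854, which is > 19.6
-1.82·9.8 + 1.03·7.4 = -10.214, which is > -13.7
This sign pattern matches D.

D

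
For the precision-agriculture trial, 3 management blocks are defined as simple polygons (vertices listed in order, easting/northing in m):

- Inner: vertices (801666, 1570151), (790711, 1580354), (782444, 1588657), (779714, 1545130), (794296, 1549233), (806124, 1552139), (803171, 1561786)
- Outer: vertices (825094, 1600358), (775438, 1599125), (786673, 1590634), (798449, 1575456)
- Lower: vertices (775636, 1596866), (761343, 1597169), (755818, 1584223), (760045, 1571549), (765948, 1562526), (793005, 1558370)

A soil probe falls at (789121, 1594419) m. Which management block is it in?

Outer

Cast a ray rightward from (789121, 1594419). For each polygon, the edges (by vertex number in listed order) whose endpoints lie on opposite sides of northing = 1594419, where each meets that height, and whether that is right or left of the point:
Inner: no edge straddles that height → 0 crossings.
Outer: 2–3 at easting≈781664.8 (left), 4–1 at easting≈818739.3 (right) → 1 crossing.
Lower: 2–3 at easting≈760169.4 (left), 6–1 at easting≈776740.1 (left) → 0 crossings.
Only Outer has an odd count, so the point is inside Outer.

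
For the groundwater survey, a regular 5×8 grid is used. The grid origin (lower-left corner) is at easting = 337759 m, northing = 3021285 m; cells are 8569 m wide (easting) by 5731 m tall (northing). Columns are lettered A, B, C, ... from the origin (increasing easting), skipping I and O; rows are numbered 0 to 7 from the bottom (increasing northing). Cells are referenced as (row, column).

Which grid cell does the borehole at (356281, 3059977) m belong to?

(6, C)

Column index: ⌊(356281 − 337759) / 8569⌋ = ⌊2.162⌋ = 2 → column C
Row offset from origin: ⌊(3059977 − 3021285) / 5731⌋ = ⌊6.751⌋ = 6 → row 6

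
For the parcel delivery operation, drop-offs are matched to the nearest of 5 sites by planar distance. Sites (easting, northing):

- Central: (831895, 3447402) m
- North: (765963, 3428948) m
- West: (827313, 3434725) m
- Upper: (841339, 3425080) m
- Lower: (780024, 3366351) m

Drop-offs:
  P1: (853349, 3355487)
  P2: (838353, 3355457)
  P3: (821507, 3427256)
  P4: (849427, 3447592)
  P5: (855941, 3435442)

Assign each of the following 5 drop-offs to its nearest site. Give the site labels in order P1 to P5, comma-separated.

P1 → Upper (d²=4987425749.00)
P2 → Lower (d²=3520951477.00)
P3 → West (d²=89495597.00)
P4 → Central (d²=307407124.00)
P5 → Upper (d²=320589448.00)

Upper, Lower, West, Central, Upper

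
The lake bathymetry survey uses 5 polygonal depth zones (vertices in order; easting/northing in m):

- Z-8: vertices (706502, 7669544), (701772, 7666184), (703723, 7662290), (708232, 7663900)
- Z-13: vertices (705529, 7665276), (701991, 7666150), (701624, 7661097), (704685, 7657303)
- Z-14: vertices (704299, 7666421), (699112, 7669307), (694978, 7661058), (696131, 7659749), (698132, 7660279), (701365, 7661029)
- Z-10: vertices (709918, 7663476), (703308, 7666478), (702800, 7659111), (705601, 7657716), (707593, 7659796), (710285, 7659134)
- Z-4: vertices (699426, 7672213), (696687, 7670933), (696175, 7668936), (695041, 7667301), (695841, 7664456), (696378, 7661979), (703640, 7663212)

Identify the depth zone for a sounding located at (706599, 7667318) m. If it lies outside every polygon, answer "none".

Cast a ray rightward from (706599, 7667318). For each polygon, the edges (by vertex number in listed order) whose endpoints lie on opposite sides of northing = 7667318, where each meets that height, and whether that is right or left of the point:
Z-8: 1–2 at easting≈703368.4 (left), 4–1 at easting≈707184.3 (right) → 1 crossing.
Z-13: no edge straddles that height → 0 crossings.
Z-14: 1–2 at easting≈702686.8 (left), 2–3 at easting≈698115.2 (left) → 0 crossings.
Z-10: no edge straddles that height → 0 crossings.
Z-4: 3–4 at easting≈695052.8 (left), 7–1 at easting≈701717.7 (left) → 0 crossings.
Only Z-8 has an odd count, so the point is inside Z-8.

Z-8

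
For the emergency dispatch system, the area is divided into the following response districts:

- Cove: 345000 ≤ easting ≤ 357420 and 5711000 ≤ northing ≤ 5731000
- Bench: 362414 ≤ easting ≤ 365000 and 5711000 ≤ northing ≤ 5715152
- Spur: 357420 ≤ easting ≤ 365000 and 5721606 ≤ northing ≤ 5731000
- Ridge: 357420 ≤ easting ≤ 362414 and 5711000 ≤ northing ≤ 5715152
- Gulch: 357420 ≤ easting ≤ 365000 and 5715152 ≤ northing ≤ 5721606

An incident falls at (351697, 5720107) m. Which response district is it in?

The point has easting = 351697 and northing = 5720107.
Only Cove satisfies 345000 ≤ easting ≤ 357420 and 5711000 ≤ northing ≤ 5731000.

Cove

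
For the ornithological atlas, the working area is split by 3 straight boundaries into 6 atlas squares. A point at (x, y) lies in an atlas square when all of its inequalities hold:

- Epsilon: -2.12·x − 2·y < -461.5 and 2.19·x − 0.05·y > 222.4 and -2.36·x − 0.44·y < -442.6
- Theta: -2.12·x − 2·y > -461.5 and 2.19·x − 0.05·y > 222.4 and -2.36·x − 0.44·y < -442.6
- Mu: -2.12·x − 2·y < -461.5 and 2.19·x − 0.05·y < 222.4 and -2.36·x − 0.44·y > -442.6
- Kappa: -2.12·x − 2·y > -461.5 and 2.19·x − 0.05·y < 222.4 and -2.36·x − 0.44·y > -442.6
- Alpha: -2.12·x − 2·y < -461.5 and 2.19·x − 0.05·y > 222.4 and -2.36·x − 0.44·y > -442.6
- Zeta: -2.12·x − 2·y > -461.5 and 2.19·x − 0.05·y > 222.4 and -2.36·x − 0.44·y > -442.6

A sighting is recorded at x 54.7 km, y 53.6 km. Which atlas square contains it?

-2.12·54.7 − 2·53.6 = -223.164, which is > -461.5
2.19·54.7 − 0.05·53.6 = 117.113, which is < 222.4
-2.36·54.7 − 0.44·53.6 = -152.676, which is > -442.6
This sign pattern matches Kappa.

Kappa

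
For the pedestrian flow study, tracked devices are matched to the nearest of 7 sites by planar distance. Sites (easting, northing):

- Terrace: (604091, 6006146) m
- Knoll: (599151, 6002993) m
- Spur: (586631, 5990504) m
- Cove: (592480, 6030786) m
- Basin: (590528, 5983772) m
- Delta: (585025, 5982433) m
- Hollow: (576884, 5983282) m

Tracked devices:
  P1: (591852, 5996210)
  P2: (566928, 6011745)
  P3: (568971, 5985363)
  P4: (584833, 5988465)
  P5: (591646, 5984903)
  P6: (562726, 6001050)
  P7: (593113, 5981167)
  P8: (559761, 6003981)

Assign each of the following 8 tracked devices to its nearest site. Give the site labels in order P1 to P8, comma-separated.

P1 → Spur (d²=59817277.00)
P2 → Spur (d²=839388290.00)
P3 → Hollow (d²=66946130.00)
P4 → Spur (d²=7390325.00)
P5 → Basin (d²=2529085.00)
P6 → Hollow (d²=516150788.00)
P7 → Basin (d²=13468250.00)
P8 → Hollow (d²=721645730.00)

Spur, Spur, Hollow, Spur, Basin, Hollow, Basin, Hollow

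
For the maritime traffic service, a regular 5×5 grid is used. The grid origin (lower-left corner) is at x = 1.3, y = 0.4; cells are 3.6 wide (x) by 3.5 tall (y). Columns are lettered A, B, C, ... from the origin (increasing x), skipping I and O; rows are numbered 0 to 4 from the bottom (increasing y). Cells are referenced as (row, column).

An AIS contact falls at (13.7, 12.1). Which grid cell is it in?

Column index: ⌊(13.7 − 1.3) / 3.6⌋ = ⌊3.444⌋ = 3 → column D
Row offset from origin: ⌊(12.1 − 0.4) / 3.5⌋ = ⌊3.343⌋ = 3 → row 3

(3, D)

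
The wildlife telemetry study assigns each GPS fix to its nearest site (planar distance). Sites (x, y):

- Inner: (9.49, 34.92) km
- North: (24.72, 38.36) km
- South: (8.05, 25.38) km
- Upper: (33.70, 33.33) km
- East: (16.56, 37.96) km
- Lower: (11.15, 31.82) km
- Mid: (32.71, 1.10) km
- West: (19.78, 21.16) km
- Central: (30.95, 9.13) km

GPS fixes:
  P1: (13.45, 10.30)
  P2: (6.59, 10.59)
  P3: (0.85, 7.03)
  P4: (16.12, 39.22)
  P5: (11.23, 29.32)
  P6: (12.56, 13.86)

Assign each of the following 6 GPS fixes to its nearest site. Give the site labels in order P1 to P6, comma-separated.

West, South, South, East, Lower, West

P1 → West (d²=158.01)
P2 → South (d²=220.88)
P3 → South (d²=388.56)
P4 → East (d²=1.78)
P5 → Lower (d²=6.26)
P6 → West (d²=105.42)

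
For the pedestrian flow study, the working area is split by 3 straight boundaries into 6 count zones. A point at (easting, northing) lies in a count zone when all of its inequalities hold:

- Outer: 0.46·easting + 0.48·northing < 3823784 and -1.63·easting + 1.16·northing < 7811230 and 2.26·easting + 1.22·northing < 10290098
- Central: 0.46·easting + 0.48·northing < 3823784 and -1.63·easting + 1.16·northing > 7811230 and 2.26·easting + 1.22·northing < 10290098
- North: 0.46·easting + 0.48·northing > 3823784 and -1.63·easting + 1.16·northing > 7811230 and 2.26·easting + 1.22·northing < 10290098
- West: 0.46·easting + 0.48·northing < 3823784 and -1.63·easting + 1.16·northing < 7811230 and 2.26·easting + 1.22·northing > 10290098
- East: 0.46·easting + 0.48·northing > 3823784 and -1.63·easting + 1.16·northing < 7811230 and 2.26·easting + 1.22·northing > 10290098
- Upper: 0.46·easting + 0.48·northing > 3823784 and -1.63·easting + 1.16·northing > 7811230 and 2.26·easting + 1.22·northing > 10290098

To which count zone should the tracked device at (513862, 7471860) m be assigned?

Central

0.46·513862 + 0.48·7471860 = 3822869.320, which is < 3823784
-1.63·513862 + 1.16·7471860 = 7829762.540, which is > 7811230
2.26·513862 + 1.22·7471860 = 10276997.320, which is < 10290098
This sign pattern matches Central.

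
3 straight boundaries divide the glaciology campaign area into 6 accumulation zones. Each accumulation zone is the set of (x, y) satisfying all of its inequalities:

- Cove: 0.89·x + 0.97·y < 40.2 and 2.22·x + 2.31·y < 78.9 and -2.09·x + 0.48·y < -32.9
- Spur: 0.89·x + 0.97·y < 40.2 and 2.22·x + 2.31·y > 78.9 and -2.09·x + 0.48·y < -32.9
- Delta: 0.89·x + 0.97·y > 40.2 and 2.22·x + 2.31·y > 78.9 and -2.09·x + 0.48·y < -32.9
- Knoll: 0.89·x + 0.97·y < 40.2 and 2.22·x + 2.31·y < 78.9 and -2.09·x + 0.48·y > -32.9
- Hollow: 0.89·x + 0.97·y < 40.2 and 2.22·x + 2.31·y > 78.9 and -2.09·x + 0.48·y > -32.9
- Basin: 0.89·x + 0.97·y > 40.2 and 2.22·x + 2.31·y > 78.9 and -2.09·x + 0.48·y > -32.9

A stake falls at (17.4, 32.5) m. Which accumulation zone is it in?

Basin

0.89·17.4 + 0.97·32.5 = 47.011, which is > 40.2
2.22·17.4 + 2.31·32.5 = 113.703, which is > 78.9
-2.09·17.4 + 0.48·32.5 = -20.766, which is > -32.9
This sign pattern matches Basin.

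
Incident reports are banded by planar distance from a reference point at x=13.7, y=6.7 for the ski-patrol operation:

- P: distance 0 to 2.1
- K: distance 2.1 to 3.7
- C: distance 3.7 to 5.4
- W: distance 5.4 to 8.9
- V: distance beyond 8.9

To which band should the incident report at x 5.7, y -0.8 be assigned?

V

Distance = √((5.7−13.7)² + (-0.8−6.7)²) = √(64.000 + 56.250) = 10.966.
8.9 ≤ 10.966 < ∞ → V.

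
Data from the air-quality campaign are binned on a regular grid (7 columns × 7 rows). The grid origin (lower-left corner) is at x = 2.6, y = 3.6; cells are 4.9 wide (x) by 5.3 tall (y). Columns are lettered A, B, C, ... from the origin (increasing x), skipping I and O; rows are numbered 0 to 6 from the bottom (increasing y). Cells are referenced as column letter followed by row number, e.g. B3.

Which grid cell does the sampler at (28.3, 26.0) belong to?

Column index: ⌊(28.3 − 2.6) / 4.9⌋ = ⌊5.245⌋ = 5 → column F
Row offset from origin: ⌊(26.0 − 3.6) / 5.3⌋ = ⌊4.226⌋ = 4 → row 4

F4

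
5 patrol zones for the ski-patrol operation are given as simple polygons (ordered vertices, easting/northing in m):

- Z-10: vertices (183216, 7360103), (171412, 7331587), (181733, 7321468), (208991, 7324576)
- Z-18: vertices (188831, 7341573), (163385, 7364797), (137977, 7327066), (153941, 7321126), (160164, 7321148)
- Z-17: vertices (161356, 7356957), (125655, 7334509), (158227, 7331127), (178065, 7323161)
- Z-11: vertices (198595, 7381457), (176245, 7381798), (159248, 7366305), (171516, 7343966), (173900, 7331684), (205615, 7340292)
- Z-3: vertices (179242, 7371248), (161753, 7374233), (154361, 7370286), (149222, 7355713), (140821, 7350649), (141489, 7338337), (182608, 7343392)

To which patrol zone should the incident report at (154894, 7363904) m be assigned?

Z-3

Cast a ray rightward from (154894, 7363904). For each polygon, the edges (by vertex number in listed order) whose endpoints lie on opposite sides of northing = 7363904, where each meets that height, and whether that is right or left of the point:
Z-10: no edge straddles that height → 0 crossings.
Z-18: 1–2 at easting≈164363.4 (right), 2–3 at easting≈162783.7 (right) → 2 crossings.
Z-17: no edge straddles that height → 0 crossings.
Z-11: 3–4 at easting≈160566.6 (right), 6–1 at easting≈201588.4 (right) → 2 crossings.
Z-3: 3–4 at easting≈152110.5 (left), 7–1 at easting≈180129.4 (right) → 1 crossing.
Only Z-3 has an odd count, so the point is inside Z-3.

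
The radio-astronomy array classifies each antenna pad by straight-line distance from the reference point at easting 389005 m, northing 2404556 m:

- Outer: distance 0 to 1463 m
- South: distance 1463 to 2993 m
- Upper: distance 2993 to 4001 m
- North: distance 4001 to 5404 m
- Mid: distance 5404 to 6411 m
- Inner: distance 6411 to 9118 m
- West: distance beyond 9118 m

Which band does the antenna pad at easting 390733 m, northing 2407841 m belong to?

Distance = √((390733−389005)² + (2407841−2404556)²) = √(2985984.000 + 10791225.000) = 3711.766 m.
2993 ≤ 3711.766 < 4001 → Upper.

Upper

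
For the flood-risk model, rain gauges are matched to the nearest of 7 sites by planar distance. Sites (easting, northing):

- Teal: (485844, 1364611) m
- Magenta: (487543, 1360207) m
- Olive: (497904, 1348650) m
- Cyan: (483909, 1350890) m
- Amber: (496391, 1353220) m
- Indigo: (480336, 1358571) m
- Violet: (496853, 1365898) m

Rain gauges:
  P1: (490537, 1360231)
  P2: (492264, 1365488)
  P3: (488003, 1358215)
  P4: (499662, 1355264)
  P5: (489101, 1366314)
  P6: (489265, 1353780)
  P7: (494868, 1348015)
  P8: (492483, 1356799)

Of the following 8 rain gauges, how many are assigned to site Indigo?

0

P1 → Magenta
P2 → Violet
P3 → Magenta
P4 → Amber
P5 → Teal
P6 → Cyan
P7 → Olive
P8 → Amber
0 of the 8 go to Indigo.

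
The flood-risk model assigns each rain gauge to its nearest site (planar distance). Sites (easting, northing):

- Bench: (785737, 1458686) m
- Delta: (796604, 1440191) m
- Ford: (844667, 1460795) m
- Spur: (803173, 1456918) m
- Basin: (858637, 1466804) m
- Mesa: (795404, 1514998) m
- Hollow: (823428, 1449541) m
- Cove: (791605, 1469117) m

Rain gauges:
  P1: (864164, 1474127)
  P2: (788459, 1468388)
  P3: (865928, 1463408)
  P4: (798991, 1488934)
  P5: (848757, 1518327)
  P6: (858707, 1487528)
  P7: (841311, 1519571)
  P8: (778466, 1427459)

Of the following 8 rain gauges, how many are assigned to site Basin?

4

P1 → Basin
P2 → Cove
P3 → Basin
P4 → Cove
P5 → Basin
P6 → Basin
P7 → Mesa
P8 → Delta
4 of the 8 go to Basin.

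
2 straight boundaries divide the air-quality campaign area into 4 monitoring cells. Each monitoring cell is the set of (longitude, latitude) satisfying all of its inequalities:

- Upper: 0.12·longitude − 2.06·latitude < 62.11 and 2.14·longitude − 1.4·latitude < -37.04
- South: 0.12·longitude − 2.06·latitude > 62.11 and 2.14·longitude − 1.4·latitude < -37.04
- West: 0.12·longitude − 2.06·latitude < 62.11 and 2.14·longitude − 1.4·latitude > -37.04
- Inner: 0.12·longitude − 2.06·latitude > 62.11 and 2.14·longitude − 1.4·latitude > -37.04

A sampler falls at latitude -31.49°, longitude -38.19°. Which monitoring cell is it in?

0.12·-38.19 − 2.06·-31.49 = 60.287, which is < 62.11
2.14·-38.19 − 1.4·-31.49 = -37.641, which is < -37.04
This sign pattern matches Upper.

Upper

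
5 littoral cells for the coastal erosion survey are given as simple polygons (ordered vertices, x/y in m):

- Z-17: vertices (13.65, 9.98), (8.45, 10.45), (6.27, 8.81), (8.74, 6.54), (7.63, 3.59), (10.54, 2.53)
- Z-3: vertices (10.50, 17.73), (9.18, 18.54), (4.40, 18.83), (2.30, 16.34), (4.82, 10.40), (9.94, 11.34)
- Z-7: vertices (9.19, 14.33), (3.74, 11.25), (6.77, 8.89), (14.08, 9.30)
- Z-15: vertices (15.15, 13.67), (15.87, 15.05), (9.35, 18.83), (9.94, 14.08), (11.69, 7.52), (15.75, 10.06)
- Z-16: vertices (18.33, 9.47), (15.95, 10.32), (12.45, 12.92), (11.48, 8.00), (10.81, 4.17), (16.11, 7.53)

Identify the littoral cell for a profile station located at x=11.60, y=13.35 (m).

Z-15

Cast a ray rightward from (11.60, 13.35). For each polygon, the edges (by vertex number in listed order) whose endpoints lie on opposite sides of y = 13.35, where each meets that height, and whether that is right or left of the point:
Z-17: no edge straddles that height → 0 crossings.
Z-3: 4–5 at x≈3.568 (left), 6–1 at x≈10.116 (left) → 0 crossings.
Z-7: 1–2 at x≈7.456 (left), 4–1 at x≈10.143 (left) → 0 crossings.
Z-15: 4–5 at x≈10.135 (left), 6–1 at x≈15.203 (right) → 1 crossing.
Z-16: no edge straddles that height → 0 crossings.
Only Z-15 has an odd count, so the point is inside Z-15.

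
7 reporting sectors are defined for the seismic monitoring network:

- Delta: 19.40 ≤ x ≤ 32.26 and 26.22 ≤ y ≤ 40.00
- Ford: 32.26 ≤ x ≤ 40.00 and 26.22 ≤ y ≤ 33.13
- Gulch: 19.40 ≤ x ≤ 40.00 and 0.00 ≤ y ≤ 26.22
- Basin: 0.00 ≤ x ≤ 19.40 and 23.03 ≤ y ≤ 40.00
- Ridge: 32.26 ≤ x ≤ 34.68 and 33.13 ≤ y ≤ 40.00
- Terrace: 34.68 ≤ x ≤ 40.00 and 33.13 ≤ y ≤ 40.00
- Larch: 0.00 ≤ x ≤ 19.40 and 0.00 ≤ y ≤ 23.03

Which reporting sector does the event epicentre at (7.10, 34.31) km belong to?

Basin

The point has x = 7.10 and y = 34.31.
Only Basin satisfies 0.00 ≤ x ≤ 19.40 and 23.03 ≤ y ≤ 40.00.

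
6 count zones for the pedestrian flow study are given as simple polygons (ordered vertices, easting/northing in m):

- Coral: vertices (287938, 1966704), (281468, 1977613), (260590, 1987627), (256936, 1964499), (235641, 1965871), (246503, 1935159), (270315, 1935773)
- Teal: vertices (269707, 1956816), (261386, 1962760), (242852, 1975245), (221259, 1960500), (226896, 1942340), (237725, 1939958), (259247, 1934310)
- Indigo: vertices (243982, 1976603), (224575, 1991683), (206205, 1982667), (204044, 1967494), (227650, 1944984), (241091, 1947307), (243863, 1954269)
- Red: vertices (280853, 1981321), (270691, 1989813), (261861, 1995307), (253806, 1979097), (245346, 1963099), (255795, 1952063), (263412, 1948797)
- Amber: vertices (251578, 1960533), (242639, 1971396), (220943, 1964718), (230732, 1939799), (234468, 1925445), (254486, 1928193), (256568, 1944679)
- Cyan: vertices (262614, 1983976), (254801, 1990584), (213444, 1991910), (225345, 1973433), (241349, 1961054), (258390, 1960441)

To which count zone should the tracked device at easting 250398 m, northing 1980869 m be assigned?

Cyan

Cast a ray rightward from (250398, 1980869). For each polygon, the edges (by vertex number in listed order) whose endpoints lie on opposite sides of northing = 1980869, where each meets that height, and whether that is right or left of the point:
Coral: 2–3 at easting≈274679.6 (right), 3–4 at easting≈259522.3 (right) → 2 crossings.
Teal: no edge straddles that height → 0 crossings.
Indigo: 1–2 at easting≈238491.9 (left), 3–4 at easting≈205948.9 (left) → 0 crossings.
Red: 3–4 at easting≈254686.5 (right), 7–1 at easting≈280610.6 (right) → 2 crossings.
Amber: no edge straddles that height → 0 crossings.
Cyan: 3–4 at easting≈220555.5 (left), 6–1 at easting≈262056.4 (right) → 1 crossing.
Only Cyan has an odd count, so the point is inside Cyan.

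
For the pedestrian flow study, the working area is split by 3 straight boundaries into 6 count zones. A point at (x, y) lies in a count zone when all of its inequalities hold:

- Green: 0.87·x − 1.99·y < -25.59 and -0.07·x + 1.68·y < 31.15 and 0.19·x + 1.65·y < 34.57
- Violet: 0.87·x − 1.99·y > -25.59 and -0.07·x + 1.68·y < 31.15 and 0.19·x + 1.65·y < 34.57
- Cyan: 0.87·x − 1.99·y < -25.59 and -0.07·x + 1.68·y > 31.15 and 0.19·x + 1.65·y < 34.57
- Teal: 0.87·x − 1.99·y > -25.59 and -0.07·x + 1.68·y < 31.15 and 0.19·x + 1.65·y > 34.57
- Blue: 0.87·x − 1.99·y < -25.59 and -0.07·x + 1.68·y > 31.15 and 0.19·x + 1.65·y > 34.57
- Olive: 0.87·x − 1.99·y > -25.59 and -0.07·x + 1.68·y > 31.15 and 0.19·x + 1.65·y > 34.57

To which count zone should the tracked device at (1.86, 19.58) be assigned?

Cyan

0.87·1.86 − 1.99·19.58 = -37.346, which is < -25.59
-0.07·1.86 + 1.68·19.58 = 32.764, which is > 31.15
0.19·1.86 + 1.65·19.58 = 32.660, which is < 34.57
This sign pattern matches Cyan.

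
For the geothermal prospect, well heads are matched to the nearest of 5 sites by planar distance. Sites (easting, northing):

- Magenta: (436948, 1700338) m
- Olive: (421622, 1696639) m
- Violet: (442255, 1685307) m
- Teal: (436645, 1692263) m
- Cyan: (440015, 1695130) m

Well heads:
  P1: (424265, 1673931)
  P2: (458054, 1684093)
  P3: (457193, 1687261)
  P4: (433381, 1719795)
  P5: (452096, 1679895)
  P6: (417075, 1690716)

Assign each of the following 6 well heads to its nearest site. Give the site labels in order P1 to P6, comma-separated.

P1 → Violet (d²=453053476.00)
P2 → Violet (d²=251082197.00)
P3 → Violet (d²=226961960.00)
P4 → Magenta (d²=391298338.00)
P5 → Violet (d²=126135025.00)
P6 → Olive (d²=55757138.00)

Violet, Violet, Violet, Magenta, Violet, Olive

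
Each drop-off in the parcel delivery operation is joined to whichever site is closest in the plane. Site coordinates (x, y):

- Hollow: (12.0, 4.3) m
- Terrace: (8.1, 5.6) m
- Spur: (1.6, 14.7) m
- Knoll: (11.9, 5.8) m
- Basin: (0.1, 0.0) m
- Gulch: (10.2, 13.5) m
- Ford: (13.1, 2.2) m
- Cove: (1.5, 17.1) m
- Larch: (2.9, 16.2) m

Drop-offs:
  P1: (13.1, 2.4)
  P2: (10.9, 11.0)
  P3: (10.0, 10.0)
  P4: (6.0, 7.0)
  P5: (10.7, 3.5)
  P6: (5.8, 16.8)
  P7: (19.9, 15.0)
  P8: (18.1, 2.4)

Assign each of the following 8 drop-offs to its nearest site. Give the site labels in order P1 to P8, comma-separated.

P1 → Ford (d²=0.04)
P2 → Gulch (d²=6.74)
P3 → Gulch (d²=12.29)
P4 → Terrace (d²=6.37)
P5 → Hollow (d²=2.33)
P6 → Larch (d²=8.77)
P7 → Gulch (d²=96.34)
P8 → Ford (d²=25.04)

Ford, Gulch, Gulch, Terrace, Hollow, Larch, Gulch, Ford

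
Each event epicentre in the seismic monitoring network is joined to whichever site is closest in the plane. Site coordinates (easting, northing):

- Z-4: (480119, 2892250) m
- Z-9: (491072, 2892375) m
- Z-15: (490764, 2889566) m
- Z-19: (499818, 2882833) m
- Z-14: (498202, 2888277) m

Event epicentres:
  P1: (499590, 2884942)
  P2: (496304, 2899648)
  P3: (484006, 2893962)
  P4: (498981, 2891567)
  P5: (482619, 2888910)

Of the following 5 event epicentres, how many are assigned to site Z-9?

P1 → Z-19
P2 → Z-9
P3 → Z-4
P4 → Z-14
P5 → Z-4
1 of the 5 goes to Z-9.

1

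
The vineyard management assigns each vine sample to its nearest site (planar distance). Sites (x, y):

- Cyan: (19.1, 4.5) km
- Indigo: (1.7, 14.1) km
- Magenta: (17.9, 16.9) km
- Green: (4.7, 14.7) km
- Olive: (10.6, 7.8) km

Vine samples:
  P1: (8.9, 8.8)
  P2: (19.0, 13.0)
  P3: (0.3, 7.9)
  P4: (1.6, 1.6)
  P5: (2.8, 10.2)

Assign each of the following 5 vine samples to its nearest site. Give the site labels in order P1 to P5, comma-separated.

P1 → Olive (d²=3.89)
P2 → Magenta (d²=16.42)
P3 → Indigo (d²=40.40)
P4 → Olive (d²=119.44)
P5 → Indigo (d²=16.42)

Olive, Magenta, Indigo, Olive, Indigo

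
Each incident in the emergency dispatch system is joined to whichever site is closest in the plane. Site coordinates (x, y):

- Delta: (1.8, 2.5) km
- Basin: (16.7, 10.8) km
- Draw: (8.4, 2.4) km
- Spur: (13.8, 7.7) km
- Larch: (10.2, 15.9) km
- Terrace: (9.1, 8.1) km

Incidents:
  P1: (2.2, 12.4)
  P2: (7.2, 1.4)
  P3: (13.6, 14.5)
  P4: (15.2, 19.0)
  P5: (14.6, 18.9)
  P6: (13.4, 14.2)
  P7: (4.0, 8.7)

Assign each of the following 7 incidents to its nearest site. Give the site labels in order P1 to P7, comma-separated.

P1 → Terrace (d²=66.10)
P2 → Draw (d²=2.44)
P3 → Larch (d²=13.52)
P4 → Larch (d²=34.61)
P5 → Larch (d²=28.36)
P6 → Larch (d²=13.13)
P7 → Terrace (d²=26.37)

Terrace, Draw, Larch, Larch, Larch, Larch, Terrace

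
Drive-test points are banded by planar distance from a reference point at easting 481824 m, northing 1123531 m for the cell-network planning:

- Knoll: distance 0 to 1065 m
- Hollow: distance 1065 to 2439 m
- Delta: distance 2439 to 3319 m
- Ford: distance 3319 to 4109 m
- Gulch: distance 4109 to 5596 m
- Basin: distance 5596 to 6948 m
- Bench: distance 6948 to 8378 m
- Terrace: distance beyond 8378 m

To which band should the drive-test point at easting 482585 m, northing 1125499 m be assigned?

Hollow

Distance = √((482585−481824)² + (1125499−1123531)²) = √(579121.000 + 3873024.000) = 2110.011 m.
1065 ≤ 2110.011 < 2439 → Hollow.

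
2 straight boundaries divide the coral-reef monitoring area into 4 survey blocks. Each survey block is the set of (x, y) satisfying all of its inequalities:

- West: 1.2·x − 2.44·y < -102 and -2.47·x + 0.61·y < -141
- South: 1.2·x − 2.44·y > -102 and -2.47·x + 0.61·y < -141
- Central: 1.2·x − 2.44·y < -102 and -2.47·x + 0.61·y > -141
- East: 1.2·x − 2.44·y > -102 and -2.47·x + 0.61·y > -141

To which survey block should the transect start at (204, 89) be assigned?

South

1.2·204 − 2.44·89 = 27.640, which is > -102
-2.47·204 + 0.61·89 = -449.590, which is < -141
This sign pattern matches South.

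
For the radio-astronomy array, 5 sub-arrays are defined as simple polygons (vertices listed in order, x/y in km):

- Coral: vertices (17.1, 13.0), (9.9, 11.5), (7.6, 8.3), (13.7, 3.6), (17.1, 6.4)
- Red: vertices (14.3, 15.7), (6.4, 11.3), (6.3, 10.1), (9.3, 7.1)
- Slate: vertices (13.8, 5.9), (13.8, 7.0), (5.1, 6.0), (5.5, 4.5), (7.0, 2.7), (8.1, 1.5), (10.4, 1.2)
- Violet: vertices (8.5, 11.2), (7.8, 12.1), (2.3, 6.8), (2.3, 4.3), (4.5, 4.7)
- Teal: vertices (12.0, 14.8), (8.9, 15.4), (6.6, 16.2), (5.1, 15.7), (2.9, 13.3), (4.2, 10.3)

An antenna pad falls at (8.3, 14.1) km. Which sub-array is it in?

Teal

Cast a ray rightward from (8.3, 14.1). For each polygon, the edges (by vertex number in listed order) whose endpoints lie on opposite sides of y = 14.1, where each meets that height, and whether that is right or left of the point:
Coral: no edge straddles that height → 0 crossings.
Red: 1–2 at x≈11.43 (right), 4–1 at x≈13.37 (right) → 2 crossings.
Slate: no edge straddles that height → 0 crossings.
Violet: no edge straddles that height → 0 crossings.
Teal: 4–5 at x≈3.63 (left), 6–1 at x≈10.79 (right) → 1 crossing.
Only Teal has an odd count, so the point is inside Teal.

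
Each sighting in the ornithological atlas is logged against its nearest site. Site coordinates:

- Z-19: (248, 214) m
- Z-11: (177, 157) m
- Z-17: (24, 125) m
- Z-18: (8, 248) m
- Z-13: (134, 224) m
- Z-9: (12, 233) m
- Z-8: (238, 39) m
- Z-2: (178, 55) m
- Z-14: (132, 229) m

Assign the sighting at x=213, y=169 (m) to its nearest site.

Z-11

Squared distances to each site:
Z-19: 3250.000; Z-11: 1440.000; Z-17: 37657.000; Z-18: 48266.000; Z-13: 9266.000; Z-9: 44497.000; Z-8: 17525.000; Z-2: 14221.000; Z-14: 10161.000.
Minimum at Z-11.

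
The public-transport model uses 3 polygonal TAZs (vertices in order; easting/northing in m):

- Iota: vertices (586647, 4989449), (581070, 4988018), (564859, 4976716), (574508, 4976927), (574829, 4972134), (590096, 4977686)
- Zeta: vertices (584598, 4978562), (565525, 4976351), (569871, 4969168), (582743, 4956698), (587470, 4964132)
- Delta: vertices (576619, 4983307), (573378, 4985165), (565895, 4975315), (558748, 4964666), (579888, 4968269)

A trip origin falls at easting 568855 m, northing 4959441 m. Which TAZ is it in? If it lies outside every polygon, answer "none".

Cast a ray rightward from (568855, 4959441). For each polygon, the edges (by vertex number in listed order) whose endpoints lie on opposite sides of northing = 4959441, where each meets that height, and whether that is right or left of the point:
Iota: no edge straddles that height → 0 crossings.
Zeta: 3–4 at easting≈579911.6 (right), 4–5 at easting≈584487.2 (right) → 2 crossings.
Delta: no edge straddles that height → 0 crossings.
All counts are even, so the point lies outside every listed polygon.

none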